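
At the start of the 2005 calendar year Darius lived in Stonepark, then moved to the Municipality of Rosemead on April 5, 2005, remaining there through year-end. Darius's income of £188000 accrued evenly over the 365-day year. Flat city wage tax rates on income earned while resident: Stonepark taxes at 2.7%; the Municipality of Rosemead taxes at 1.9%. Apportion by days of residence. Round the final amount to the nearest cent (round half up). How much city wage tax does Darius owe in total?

Stonepark, January 1 – April 4, 2005: 94 days → £188000 × 2.7% × 94/365 = £1307.2438
The Municipality of Rosemead, April 5 – December 31, 2005: 271 days → £188000 × 1.9% × 271/365 = £2652.0877
Total = £3959.3315

£3959.33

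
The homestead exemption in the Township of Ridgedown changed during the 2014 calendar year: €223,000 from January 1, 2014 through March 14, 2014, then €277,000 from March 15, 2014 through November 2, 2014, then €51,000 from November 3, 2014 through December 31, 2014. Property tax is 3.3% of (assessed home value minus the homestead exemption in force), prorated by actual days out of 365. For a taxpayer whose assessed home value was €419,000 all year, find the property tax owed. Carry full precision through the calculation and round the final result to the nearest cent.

€6,247.94

January 1 – March 14, 2014: 73 days, exemption €223,000 → (€419,000 − €223,000) × 3.3% × 73/365 = €1,293.6000
March 15 – November 2, 2014: 233 days, exemption €277,000 → (€419,000 − €277,000) × 3.3% × 233/365 = €2,991.3370
November 3 – December 31, 2014: 59 days, exemption €51,000 → (€419,000 − €51,000) × 3.3% × 59/365 = €1,963.0027
Total = €6,247.9397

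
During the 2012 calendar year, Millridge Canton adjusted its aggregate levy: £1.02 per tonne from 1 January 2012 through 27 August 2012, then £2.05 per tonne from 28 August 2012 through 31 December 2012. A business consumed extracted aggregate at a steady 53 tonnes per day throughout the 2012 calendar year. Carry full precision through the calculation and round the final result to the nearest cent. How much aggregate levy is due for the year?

1 January – 27 August 2012: 240 days × 53 tonnes/day = 12,720 tonnes at £1.02/tonne → £12,974.40
28 August – 31 December 2012: 126 days × 53 tonnes/day = 6,678 tonnes at £2.05/tonne → £13,689.90

£26,664.30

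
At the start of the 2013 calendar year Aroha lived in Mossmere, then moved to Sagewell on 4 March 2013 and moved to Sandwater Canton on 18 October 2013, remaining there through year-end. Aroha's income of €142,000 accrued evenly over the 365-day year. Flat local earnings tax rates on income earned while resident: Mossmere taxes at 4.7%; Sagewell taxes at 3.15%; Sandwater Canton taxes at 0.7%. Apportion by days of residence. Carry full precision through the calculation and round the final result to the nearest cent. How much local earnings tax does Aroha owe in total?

€4,132.01

Mossmere, 1 January – 3 March 2013: 62 days → €142,000 × 4.7% × 62/365 = €1,133.6658
Sagewell, 4 March – 17 October 2013: 228 days → €142,000 × 3.15% × 228/365 = €2,794.0932
Sandwater Canton, 18 October – 31 December 2013: 75 days → €142,000 × 0.7% × 75/365 = €204.2466
Total = €4,132.0055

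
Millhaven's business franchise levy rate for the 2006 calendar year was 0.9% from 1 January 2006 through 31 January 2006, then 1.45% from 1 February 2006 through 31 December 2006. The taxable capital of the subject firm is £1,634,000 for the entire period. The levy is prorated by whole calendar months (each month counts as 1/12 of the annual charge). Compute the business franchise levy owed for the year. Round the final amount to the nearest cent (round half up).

1 January – 31 January 2006: 1 month at 0.9% → £1,634,000 × 0.9% × 1/12 = £1,225.5000
1 February – 31 December 2006: 11 months at 1.45% → £1,634,000 × 1.45% × 11/12 = £21,718.5833
Total = £22,944.0833

£22,944.08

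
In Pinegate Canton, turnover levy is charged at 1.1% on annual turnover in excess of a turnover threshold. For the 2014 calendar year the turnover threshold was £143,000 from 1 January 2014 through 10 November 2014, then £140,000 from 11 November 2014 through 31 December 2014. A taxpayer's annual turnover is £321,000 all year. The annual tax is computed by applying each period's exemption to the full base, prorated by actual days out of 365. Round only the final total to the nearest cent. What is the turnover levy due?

£1,962.61

1 January – 10 November 2014: 314 days, exemption £143,000 → (£321,000 − £143,000) × 1.1% × 314/365 = £1,684.4164
11 November – 31 December 2014: 51 days, exemption £140,000 → (£321,000 − £140,000) × 1.1% × 51/365 = £278.1945
Total = £1,962.6110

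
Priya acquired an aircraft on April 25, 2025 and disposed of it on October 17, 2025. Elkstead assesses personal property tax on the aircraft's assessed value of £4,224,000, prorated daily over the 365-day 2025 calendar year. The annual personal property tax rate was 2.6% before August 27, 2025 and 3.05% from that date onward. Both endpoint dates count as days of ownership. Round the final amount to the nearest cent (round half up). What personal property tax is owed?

£55,664.22

April 25 – August 26, 2025: 124 days at 2.6% → £4,224,000 × 2.6% × 124/365 = £37,310.0712
August 27 – October 17, 2025: 52 days at 3.05% → £4,224,000 × 3.05% × 52/365 = £18,354.1479
Total = £55,664.2192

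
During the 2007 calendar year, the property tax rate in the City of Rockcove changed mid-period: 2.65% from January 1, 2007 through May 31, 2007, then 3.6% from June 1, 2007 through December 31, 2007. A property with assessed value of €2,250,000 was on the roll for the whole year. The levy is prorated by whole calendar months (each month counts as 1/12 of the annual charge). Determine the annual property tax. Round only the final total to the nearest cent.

January 1 – May 31, 2007: 5 months at 2.65% → €2,250,000 × 2.65% × 5/12 = €24,843.7500
June 1 – December 31, 2007: 7 months at 3.6% → €2,250,000 × 3.6% × 7/12 = €47,250.0000
Total = €72,093.7500

€72,093.75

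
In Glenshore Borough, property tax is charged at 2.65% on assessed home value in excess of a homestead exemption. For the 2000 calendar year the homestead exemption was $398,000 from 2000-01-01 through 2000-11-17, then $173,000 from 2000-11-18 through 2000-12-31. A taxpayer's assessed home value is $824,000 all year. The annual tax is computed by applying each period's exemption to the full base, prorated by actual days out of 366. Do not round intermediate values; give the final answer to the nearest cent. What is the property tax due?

$12,005.80

2000-01-01 to 2000-11-17: 322 days, exemption $398,000 → ($824,000 − $398,000) × 2.65% × 322/366 = $9,931.8525
2000-11-18 to 2000-12-31: 44 days, exemption $173,000 → ($824,000 − $173,000) × 2.65% × 44/366 = $2,073.9508
Total = $12,005.8033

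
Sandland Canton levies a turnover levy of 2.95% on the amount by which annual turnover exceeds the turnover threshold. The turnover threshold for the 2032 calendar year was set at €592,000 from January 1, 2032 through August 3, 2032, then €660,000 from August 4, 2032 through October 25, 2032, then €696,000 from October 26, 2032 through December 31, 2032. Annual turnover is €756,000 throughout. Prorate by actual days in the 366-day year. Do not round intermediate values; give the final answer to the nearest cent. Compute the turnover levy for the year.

January 1 – August 3, 2032: 216 days, exemption €592,000 → (€756,000 − €592,000) × 2.95% × 216/366 = €2,855.2131
August 4 – October 25, 2032: 83 days, exemption €660,000 → (€756,000 − €660,000) × 2.95% × 83/366 = €642.2295
October 26 – December 31, 2032: 67 days, exemption €696,000 → (€756,000 − €696,000) × 2.95% × 67/366 = €324.0164
Total = €3,821.4590

€3,821.46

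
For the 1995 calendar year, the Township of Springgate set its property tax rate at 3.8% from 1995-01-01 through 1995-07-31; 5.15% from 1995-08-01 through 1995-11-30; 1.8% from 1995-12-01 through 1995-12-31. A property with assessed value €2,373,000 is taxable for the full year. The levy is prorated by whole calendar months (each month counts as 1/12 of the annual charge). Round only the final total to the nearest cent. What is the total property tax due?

1995-01-01 to 1995-07-31: 7 months at 3.8% → €2,373,000 × 3.8% × 7/12 = €52,601.5000
1995-08-01 to 1995-11-30: 4 months at 5.15% → €2,373,000 × 5.15% × 4/12 = €40,736.5000
1995-12-01 to 1995-12-31: 1 month at 1.8% → €2,373,000 × 1.8% × 1/12 = €3,559.5000
Total = €96,897.5000

€96,897.50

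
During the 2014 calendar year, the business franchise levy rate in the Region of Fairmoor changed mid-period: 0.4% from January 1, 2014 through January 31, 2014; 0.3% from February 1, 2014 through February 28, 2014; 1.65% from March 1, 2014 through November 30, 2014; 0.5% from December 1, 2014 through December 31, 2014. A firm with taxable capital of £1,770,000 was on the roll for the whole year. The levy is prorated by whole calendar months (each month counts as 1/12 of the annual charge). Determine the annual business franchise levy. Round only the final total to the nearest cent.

£23,673.75

January 1 – January 31, 2014: 1 month at 0.4% → £1,770,000 × 0.4% × 1/12 = £590.0000
February 1 – February 28, 2014: 1 month at 0.3% → £1,770,000 × 0.3% × 1/12 = £442.5000
March 1 – November 30, 2014: 9 months at 1.65% → £1,770,000 × 1.65% × 9/12 = £21,903.7500
December 1 – December 31, 2014: 1 month at 0.5% → £1,770,000 × 0.5% × 1/12 = £737.5000
Total = £23,673.7500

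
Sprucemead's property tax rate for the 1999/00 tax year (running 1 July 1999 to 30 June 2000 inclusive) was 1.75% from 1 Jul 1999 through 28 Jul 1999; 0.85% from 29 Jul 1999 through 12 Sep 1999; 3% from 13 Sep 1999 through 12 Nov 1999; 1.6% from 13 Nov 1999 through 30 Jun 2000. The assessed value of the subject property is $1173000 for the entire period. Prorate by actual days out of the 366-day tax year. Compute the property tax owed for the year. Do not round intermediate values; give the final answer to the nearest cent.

1 Jul – 28 Jul 1999: 28 days at 1.75% → $1173000 × 1.75% × 28/366 = $1570.4098
29 Jul – 12 Sep 1999: 46 days at 0.85% → $1173000 × 0.85% × 46/366 = $1253.1230
13 Sep – 12 Nov 1999: 61 days at 3% → $1173000 × 3% × 61/366 = $5865.0000
13 Nov 1999 – 30 Jun 2000: 231 days at 1.6% → $1173000 × 1.6% × 231/366 = $11845.3770
Total = $20533.9098

$20533.91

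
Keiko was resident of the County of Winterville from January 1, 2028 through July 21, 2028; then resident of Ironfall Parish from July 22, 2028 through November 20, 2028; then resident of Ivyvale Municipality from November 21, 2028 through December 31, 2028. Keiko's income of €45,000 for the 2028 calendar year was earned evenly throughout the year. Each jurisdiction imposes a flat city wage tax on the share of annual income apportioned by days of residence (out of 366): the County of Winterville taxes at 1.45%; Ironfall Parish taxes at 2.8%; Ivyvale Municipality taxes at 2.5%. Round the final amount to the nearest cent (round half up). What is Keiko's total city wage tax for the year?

The County of Winterville, January 1 – July 21, 2028: 203 days → €45,000 × 1.45% × 203/366 = €361.9057
Ironfall Parish, July 22 – November 20, 2028: 122 days → €45,000 × 2.8% × 122/366 = €420.0000
Ivyvale Municipality, November 21 – December 31, 2028: 41 days → €45,000 × 2.5% × 41/366 = €126.0246
Total = €907.9303

€907.93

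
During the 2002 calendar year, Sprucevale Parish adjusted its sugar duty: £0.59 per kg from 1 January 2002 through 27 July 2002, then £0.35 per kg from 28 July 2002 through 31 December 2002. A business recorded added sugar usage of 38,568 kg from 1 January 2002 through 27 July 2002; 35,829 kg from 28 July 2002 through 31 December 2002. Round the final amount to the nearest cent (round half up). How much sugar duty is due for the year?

1 January – 27 July 2002: 38,568 kg at £0.59/kg → £22,755.12
28 July – 31 December 2002: 35,829 kg at £0.35/kg → £12,540.15

£35,295.27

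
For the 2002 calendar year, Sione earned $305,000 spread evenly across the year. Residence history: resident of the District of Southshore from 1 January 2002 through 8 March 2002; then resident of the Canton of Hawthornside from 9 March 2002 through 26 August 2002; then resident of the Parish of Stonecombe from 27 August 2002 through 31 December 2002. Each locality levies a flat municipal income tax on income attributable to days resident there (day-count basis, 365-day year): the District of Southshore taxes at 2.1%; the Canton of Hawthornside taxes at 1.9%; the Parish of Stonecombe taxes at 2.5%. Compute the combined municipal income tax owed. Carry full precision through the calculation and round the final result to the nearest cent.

$6,543.71

The District of Southshore, 1 January – 8 March 2002: 67 days → $305,000 × 2.1% × 67/365 = $1,175.7123
The Canton of Hawthornside, 9 March – 26 August 2002: 171 days → $305,000 × 1.9% × 171/365 = $2,714.9178
The Parish of Stonecombe, 27 August – 31 December 2002: 127 days → $305,000 × 2.5% × 127/365 = $2,653.0822
Total = $6,543.7123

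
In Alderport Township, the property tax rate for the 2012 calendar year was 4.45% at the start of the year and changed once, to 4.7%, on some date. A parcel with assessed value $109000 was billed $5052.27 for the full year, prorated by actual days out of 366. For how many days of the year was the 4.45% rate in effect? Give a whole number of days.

95 days

Let d = days at the first rate; then 366 − d days at the second rate.
$109000 × [4.45%·d + 4.7%·(366−d)] / 366 = $5052.27
Solving gives d = 95, so the new rate took effect on 5 April 2012.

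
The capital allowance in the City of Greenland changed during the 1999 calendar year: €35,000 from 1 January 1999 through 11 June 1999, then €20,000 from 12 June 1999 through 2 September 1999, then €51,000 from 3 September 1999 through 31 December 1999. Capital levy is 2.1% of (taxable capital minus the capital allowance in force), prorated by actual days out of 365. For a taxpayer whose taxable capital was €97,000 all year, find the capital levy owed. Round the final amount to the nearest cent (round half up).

€1,263.16

1 January – 11 June 1999: 162 days, exemption €35,000 → (€97,000 − €35,000) × 2.1% × 162/365 = €577.8740
12 June – 2 September 1999: 83 days, exemption €20,000 → (€97,000 − €20,000) × 2.1% × 83/365 = €367.7014
3 September – 31 December 1999: 120 days, exemption €51,000 → (€97,000 − €51,000) × 2.1% × 120/365 = €317.5890
Total = €1,263.1644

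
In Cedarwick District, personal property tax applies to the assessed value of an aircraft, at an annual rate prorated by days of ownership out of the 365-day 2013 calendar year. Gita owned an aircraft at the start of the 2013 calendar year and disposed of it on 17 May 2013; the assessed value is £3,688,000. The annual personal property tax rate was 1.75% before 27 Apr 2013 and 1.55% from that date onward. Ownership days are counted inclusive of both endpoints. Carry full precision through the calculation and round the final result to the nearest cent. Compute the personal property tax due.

1 Jan – 26 Apr 2013: 116 days at 1.75% → £3,688,000 × 1.75% × 116/365 = £20,511.3425
27 Apr – 17 May 2013: 21 days at 1.55% → £3,688,000 × 1.55% × 21/365 = £3,288.8877
Total = £23,800.2301

£23,800.23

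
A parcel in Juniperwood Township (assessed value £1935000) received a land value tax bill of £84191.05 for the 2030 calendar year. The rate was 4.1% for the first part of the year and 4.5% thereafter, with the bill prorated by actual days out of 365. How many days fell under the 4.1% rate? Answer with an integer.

136 days

Let d = days at the first rate; then 365 − d days at the second rate.
£1935000 × [4.1%·d + 4.5%·(365−d)] / 365 = £84191.05
Solving gives d = 136, so the new rate took effect on 17 May 2030.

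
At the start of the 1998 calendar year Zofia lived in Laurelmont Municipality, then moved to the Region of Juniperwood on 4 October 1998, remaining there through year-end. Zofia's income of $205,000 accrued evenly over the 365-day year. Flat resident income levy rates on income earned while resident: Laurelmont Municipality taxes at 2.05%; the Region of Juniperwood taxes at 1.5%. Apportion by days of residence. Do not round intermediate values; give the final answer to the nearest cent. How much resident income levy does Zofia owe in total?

Laurelmont Municipality, 1 January – 3 October 1998: 276 days → $205,000 × 2.05% × 276/365 = $3,177.7808
The Region of Juniperwood, 4 October – 31 December 1998: 89 days → $205,000 × 1.5% × 89/365 = $749.7945
Total = $3,927.5753

$3,927.58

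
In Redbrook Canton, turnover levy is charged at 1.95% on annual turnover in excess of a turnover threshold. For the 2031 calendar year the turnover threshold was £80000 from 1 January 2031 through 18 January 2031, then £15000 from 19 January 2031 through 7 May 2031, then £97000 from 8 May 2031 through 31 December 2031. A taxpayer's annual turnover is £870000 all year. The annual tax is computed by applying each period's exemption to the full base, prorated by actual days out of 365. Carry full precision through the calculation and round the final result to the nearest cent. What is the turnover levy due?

£15567.36

1 January – 18 January 2031: 18 days, exemption £80000 → (£870000 − £80000) × 1.95% × 18/365 = £759.6986
19 January – 7 May 2031: 109 days, exemption £15000 → (£870000 − £15000) × 1.95% × 109/365 = £4978.9110
8 May – 31 December 2031: 238 days, exemption £97000 → (£870000 − £97000) × 1.95% × 238/365 = £9828.7479
Total = £15567.3575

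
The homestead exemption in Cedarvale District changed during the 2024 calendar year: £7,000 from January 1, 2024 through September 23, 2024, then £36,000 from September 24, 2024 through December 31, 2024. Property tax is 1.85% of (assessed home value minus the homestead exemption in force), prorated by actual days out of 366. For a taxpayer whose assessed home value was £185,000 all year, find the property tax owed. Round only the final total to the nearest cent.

January 1 – September 23, 2024: 267 days, exemption £7,000 → (£185,000 − £7,000) × 1.85% × 267/366 = £2,402.2705
September 24 – December 31, 2024: 99 days, exemption £36,000 → (£185,000 − £36,000) × 1.85% × 99/366 = £745.6107
Total = £3,147.8811

£3,147.88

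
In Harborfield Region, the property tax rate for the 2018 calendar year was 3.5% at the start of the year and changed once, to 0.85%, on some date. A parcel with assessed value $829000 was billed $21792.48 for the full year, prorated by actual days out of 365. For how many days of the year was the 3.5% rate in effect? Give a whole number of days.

245 days

Let d = days at the first rate; then 365 − d days at the second rate.
$829000 × [3.5%·d + 0.85%·(365−d)] / 365 = $21792.48
Solving gives d = 245, so the new rate took effect on 3 September 2018.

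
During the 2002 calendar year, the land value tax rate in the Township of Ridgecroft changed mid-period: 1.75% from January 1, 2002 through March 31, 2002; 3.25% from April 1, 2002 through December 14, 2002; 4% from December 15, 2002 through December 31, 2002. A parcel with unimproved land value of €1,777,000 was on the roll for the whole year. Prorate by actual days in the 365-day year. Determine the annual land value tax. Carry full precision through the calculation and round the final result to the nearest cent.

€51,800.77

January 1 – March 31, 2002: 90 days at 1.75% → €1,777,000 × 1.75% × 90/365 = €7,667.8767
April 1 – December 14, 2002: 258 days at 3.25% → €1,777,000 × 3.25% × 258/365 = €40,822.3151
December 15 – December 31, 2002: 17 days at 4% → €1,777,000 × 4% × 17/365 = €3,310.5753
Total = €51,800.7671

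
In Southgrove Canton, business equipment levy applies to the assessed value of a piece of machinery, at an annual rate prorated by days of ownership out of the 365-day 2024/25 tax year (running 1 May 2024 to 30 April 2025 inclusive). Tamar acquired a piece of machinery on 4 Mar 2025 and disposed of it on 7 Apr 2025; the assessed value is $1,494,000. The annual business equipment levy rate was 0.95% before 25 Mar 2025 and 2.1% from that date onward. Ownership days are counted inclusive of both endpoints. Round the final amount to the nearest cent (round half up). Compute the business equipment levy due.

$2,019.97

4 Mar – 24 Mar 2025: 21 days at 0.95% → $1,494,000 × 0.95% × 21/365 = $816.5836
25 Mar – 7 Apr 2025: 14 days at 2.1% → $1,494,000 × 2.1% × 14/365 = $1,203.3863
Total = $2,019.9699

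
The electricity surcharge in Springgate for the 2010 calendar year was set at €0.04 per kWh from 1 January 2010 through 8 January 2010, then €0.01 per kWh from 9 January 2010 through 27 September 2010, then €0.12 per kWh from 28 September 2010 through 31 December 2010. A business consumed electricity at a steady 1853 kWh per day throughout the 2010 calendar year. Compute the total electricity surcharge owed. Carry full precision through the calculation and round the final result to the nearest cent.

1 January – 8 January 2010: 8 days × 1853 kWh/day = 14,824 kWh at €0.04/kWh → €592.96
9 January – 27 September 2010: 262 days × 1853 kWh/day = 485,486 kWh at €0.01/kWh → €4854.86
28 September – 31 December 2010: 95 days × 1853 kWh/day = 176,035 kWh at €0.12/kWh → €21124.20

€26572.02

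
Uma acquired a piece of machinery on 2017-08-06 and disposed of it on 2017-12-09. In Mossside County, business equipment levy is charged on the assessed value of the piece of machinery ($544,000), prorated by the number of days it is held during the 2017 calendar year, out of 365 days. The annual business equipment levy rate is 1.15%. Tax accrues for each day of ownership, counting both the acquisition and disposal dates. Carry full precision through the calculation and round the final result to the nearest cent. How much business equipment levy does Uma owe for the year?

$2,159.61

Days held (2017-08-06 to 2017-12-09): 126 out of 365
Tax = $544,000 × 1.15% × 126/365 = $2,159.6055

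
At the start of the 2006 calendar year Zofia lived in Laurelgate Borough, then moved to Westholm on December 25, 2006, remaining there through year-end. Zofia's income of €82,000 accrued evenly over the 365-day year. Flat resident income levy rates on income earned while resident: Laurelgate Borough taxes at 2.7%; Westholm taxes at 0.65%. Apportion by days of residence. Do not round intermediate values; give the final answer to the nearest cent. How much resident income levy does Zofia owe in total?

Laurelgate Borough, January 1 – December 24, 2006: 358 days → €82,000 × 2.7% × 358/365 = €2,171.5397
Westholm, December 25 – December 31, 2006: 7 days → €82,000 × 0.65% × 7/365 = €10.2219
Total = €2,181.7616

€2,181.76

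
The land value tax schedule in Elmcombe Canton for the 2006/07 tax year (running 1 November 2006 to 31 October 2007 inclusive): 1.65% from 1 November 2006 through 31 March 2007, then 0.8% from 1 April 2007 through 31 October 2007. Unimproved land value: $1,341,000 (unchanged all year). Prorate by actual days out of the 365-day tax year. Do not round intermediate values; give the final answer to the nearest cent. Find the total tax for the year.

$15,443.54

1 November 2006 – 31 March 2007: 151 days at 1.65% → $1,341,000 × 1.65% × 151/365 = $9,153.7027
1 April – 31 October 2007: 214 days at 0.8% → $1,341,000 × 0.8% × 214/365 = $6,289.8411
Total = $15,443.5438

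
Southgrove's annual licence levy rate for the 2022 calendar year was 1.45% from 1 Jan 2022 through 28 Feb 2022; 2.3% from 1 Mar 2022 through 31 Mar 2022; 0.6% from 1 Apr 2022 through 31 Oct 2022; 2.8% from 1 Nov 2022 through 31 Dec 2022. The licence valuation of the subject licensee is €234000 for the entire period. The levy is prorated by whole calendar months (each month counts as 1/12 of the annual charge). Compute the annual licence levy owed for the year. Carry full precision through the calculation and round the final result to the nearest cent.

1 Jan – 28 Feb 2022: 2 months at 1.45% → €234000 × 1.45% × 2/12 = €565.5000
1 Mar – 31 Mar 2022: 1 month at 2.3% → €234000 × 2.3% × 1/12 = €448.5000
1 Apr – 31 Oct 2022: 7 months at 0.6% → €234000 × 0.6% × 7/12 = €819.0000
1 Nov – 31 Dec 2022: 2 months at 2.8% → €234000 × 2.8% × 2/12 = €1092.0000
Total = €2925.0000

€2925.00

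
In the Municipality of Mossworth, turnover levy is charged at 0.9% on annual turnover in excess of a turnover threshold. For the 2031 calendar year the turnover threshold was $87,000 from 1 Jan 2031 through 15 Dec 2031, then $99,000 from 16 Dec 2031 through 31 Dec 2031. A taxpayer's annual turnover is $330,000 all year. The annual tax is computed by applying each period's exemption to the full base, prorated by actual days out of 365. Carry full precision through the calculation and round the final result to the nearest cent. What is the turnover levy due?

$2,182.27

1 Jan – 15 Dec 2031: 349 days, exemption $87,000 → ($330,000 − $87,000) × 0.9% × 349/365 = $2,091.1315
16 Dec – 31 Dec 2031: 16 days, exemption $99,000 → ($330,000 − $99,000) × 0.9% × 16/365 = $91.1342
Total = $2,182.2658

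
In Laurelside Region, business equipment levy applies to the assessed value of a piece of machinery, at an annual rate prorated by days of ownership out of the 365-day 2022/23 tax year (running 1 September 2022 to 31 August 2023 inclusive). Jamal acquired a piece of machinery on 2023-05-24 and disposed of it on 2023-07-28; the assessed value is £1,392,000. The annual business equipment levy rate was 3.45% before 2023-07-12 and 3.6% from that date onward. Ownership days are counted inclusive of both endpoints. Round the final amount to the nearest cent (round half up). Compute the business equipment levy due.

2023-05-24 to 2023-07-11: 49 days at 3.45% → £1,392,000 × 3.45% × 49/365 = £6,447.0575
2023-07-12 to 2023-07-28: 17 days at 3.6% → £1,392,000 × 3.6% × 17/365 = £2,333.9836
Total = £8,781.0411

£8,781.04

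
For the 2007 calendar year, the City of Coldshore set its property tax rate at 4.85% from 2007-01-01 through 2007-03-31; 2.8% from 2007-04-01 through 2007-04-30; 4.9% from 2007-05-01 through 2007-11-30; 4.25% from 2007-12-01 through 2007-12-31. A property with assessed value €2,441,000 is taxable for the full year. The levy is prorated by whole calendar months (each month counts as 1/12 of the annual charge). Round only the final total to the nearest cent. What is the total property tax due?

2007-01-01 to 2007-03-31: 3 months at 4.85% → €2,441,000 × 4.85% × 3/12 = €29,597.1250
2007-04-01 to 2007-04-30: 1 month at 2.8% → €2,441,000 × 2.8% × 1/12 = €5,695.6667
2007-05-01 to 2007-11-30: 7 months at 4.9% → €2,441,000 × 4.9% × 7/12 = €69,771.9167
2007-12-01 to 2007-12-31: 1 month at 4.25% → €2,441,000 × 4.25% × 1/12 = €8,645.2083
Total = €113,709.9167

€113,709.92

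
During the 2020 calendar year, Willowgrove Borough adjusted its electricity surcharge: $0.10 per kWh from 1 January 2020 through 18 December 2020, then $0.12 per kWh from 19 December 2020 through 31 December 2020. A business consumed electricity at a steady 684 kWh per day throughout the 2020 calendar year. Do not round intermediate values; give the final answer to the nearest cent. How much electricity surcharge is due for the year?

$25212.24

1 January – 18 December 2020: 353 days × 684 kWh/day = 241,452 kWh at $0.10/kWh → $24145.20
19 December – 31 December 2020: 13 days × 684 kWh/day = 8,892 kWh at $0.12/kWh → $1067.04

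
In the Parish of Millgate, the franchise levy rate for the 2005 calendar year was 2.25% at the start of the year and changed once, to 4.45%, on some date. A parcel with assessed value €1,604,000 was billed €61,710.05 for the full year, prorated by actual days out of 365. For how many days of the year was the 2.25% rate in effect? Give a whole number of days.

Let d = days at the first rate; then 365 − d days at the second rate.
€1,604,000 × [2.25%·d + 4.45%·(365−d)] / 365 = €61,710.05
Solving gives d = 100, so the new rate took effect on 11 Apr 2005.

100 days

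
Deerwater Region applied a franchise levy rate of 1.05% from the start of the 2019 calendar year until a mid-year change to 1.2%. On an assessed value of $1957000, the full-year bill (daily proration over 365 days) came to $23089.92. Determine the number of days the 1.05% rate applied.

Let d = days at the first rate; then 365 − d days at the second rate.
$1957000 × [1.05%·d + 1.2%·(365−d)] / 365 = $23089.92
Solving gives d = 49, so the new rate took effect on 19 February 2019.

49 days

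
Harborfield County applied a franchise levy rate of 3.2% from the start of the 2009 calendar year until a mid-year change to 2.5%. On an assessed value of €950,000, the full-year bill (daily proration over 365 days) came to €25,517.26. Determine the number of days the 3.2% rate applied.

Let d = days at the first rate; then 365 − d days at the second rate.
€950,000 × [3.2%·d + 2.5%·(365−d)] / 365 = €25,517.26
Solving gives d = 97, so the new rate took effect on April 8, 2009.

97 days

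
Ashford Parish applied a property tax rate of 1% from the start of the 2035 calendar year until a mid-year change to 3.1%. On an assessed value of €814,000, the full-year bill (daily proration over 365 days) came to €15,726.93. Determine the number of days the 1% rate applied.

203 days

Let d = days at the first rate; then 365 − d days at the second rate.
€814,000 × [1%·d + 3.1%·(365−d)] / 365 = €15,726.93
Solving gives d = 203, so the new rate took effect on 23 July 2035.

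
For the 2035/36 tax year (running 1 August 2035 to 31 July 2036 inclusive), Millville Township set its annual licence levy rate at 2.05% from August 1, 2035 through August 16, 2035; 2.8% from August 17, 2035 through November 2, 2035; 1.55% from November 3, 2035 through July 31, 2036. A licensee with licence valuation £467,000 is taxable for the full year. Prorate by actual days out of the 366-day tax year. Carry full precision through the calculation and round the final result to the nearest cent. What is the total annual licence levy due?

August 1 – August 16, 2035: 16 days at 2.05% → £467,000 × 2.05% × 16/366 = £418.5137
August 17 – November 2, 2035: 78 days at 2.8% → £467,000 × 2.8% × 78/366 = £2,786.6885
November 3, 2035 – July 31, 2036: 272 days at 1.55% → £467,000 × 1.55% × 272/366 = £5,379.4317
Total = £8,584.6339

£8,584.63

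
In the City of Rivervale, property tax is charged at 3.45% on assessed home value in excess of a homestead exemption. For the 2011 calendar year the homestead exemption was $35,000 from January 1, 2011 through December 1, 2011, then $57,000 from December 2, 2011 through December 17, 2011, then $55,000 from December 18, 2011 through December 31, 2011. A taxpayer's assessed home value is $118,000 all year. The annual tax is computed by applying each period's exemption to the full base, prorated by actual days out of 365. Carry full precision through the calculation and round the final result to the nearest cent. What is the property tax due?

$2,803.76

January 1 – December 1, 2011: 335 days, exemption $35,000 → ($118,000 − $35,000) × 3.45% × 335/365 = $2,628.1438
December 2 – December 17, 2011: 16 days, exemption $57,000 → ($118,000 − $57,000) × 3.45% × 16/365 = $92.2521
December 18 – December 31, 2011: 14 days, exemption $55,000 → ($118,000 − $55,000) × 3.45% × 14/365 = $83.3671
Total = $2,803.7630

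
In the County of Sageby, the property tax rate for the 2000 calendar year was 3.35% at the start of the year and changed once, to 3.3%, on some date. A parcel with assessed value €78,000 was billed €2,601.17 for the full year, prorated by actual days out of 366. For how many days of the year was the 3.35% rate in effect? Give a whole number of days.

255 days

Let d = days at the first rate; then 366 − d days at the second rate.
€78,000 × [3.35%·d + 3.3%·(366−d)] / 366 = €2,601.17
Solving gives d = 255, so the new rate took effect on 12 September 2000.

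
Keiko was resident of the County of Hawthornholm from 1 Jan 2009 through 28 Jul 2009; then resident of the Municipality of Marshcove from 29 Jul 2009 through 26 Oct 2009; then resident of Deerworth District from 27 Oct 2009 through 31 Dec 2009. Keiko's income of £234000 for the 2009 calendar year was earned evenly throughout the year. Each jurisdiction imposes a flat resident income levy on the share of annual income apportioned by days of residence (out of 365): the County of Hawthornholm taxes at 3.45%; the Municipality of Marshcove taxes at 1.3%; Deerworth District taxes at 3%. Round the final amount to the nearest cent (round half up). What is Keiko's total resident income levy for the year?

£6642.07

The County of Hawthornholm, 1 Jan – 28 Jul 2009: 209 days → £234000 × 3.45% × 209/365 = £4622.6219
The Municipality of Marshcove, 29 Jul – 26 Oct 2009: 90 days → £234000 × 1.3% × 90/365 = £750.0822
Deerworth District, 27 Oct – 31 Dec 2009: 66 days → £234000 × 3% × 66/365 = £1269.3699
Total = £6642.0740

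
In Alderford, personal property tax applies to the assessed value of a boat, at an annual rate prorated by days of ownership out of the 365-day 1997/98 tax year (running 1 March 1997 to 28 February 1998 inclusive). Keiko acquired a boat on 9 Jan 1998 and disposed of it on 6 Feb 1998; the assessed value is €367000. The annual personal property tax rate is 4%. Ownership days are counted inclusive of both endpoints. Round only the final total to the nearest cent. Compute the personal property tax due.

Days held (9 Jan – 6 Feb 1998): 29 out of 365
Tax = €367000 × 4% × 29/365 = €1166.3562

€1166.36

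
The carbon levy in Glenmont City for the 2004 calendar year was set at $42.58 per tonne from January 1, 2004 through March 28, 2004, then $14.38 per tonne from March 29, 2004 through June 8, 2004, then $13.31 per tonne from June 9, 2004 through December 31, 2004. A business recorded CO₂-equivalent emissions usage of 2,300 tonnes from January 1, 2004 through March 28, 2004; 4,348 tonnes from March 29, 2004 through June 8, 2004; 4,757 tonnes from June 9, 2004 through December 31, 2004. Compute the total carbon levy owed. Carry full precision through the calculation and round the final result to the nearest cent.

$223,773.91

January 1 – March 28, 2004: 2,300 tonnes at $42.58/tonne → $97,934.00
March 29 – June 8, 2004: 4,348 tonnes at $14.38/tonne → $62,524.24
June 9 – December 31, 2004: 4,757 tonnes at $13.31/tonne → $63,315.67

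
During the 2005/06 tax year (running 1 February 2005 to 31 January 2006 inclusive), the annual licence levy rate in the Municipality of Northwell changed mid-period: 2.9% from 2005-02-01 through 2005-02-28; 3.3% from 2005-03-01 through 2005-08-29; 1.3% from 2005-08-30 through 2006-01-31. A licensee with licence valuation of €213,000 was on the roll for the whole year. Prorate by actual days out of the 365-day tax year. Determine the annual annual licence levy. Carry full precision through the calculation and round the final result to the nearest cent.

€5,154.60

2005-02-01 to 2005-02-28: 28 days at 2.9% → €213,000 × 2.9% × 28/365 = €473.8521
2005-03-01 to 2005-08-29: 182 days at 3.3% → €213,000 × 3.3% × 182/365 = €3,504.8712
2005-08-30 to 2006-01-31: 155 days at 1.3% → €213,000 × 1.3% × 155/365 = €1,175.8767
Total = €5,154.6000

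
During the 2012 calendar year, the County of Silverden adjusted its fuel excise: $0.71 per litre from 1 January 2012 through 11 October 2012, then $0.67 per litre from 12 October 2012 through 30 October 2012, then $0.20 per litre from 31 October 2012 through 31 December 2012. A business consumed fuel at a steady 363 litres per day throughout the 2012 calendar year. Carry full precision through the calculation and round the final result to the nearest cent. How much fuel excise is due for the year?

1 January – 11 October 2012: 285 days × 363 litres/day = 103,455 litres at $0.71/litre → $73,453.05
12 October – 30 October 2012: 19 days × 363 litres/day = 6,897 litres at $0.67/litre → $4,620.99
31 October – 31 December 2012: 62 days × 363 litres/day = 22,506 litres at $0.20/litre → $4,501.20

$82,575.24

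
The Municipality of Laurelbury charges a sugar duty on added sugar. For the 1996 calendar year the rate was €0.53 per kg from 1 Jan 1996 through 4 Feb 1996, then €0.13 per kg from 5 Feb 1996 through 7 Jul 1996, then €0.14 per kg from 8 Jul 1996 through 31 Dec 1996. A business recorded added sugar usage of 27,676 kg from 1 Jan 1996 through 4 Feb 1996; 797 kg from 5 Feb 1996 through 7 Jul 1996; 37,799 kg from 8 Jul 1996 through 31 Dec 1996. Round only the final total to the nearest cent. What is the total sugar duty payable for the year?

1 Jan – 4 Feb 1996: 27,676 kg at €0.53/kg → €14,668.28
5 Feb – 7 Jul 1996: 797 kg at €0.13/kg → €103.61
8 Jul – 31 Dec 1996: 37,799 kg at €0.14/kg → €5,291.86

€20,063.75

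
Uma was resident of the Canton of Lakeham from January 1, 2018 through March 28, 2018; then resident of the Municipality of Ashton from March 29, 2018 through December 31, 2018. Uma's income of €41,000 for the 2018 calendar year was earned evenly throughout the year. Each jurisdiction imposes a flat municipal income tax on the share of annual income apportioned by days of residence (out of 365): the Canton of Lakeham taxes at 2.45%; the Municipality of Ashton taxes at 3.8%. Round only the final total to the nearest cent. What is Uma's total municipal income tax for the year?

The Canton of Lakeham, January 1 – March 28, 2018: 87 days → €41,000 × 2.45% × 87/365 = €239.4288
The Municipality of Ashton, March 29 – December 31, 2018: 278 days → €41,000 × 3.8% × 278/365 = €1,186.6411
Total = €1,426.0699

€1,426.07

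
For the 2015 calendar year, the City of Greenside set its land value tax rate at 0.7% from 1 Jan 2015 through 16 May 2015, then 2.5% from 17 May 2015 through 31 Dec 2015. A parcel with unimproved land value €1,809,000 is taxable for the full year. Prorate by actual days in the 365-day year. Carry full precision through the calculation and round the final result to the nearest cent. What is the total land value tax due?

1 Jan – 16 May 2015: 136 days at 0.7% → €1,809,000 × 0.7% × 136/365 = €4,718.2685
17 May – 31 Dec 2015: 229 days at 2.5% → €1,809,000 × 2.5% × 229/365 = €28,374.0411
Total = €33,092.3096

€33,092.31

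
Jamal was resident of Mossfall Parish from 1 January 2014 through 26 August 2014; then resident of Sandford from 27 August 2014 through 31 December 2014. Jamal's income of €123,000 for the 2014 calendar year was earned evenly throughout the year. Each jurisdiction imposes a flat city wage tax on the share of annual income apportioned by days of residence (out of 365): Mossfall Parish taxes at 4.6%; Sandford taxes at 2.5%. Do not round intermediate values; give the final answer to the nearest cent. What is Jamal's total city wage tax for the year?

Mossfall Parish, 1 January – 26 August 2014: 238 days → €123,000 × 4.6% × 238/365 = €3,689.3260
Sandford, 27 August – 31 December 2014: 127 days → €123,000 × 2.5% × 127/365 = €1,069.9315
Total = €4,759.2575

€4,759.26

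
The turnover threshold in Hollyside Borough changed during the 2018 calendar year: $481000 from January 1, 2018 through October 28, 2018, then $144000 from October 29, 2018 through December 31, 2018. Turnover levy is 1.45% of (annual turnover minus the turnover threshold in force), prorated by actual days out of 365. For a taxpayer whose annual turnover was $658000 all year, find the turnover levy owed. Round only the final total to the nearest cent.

January 1 – October 28, 2018: 301 days, exemption $481000 → ($658000 − $481000) × 1.45% × 301/365 = $2116.4836
October 29 – December 31, 2018: 64 days, exemption $144000 → ($658000 − $144000) × 1.45% × 64/365 = $1306.8274
Total = $3423.3110

$3423.31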